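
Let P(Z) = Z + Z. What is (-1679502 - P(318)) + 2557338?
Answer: 877200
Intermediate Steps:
P(Z) = 2*Z
(-1679502 - P(318)) + 2557338 = (-1679502 - 2*318) + 2557338 = (-1679502 - 1*636) + 2557338 = (-1679502 - 636) + 2557338 = -1680138 + 2557338 = 877200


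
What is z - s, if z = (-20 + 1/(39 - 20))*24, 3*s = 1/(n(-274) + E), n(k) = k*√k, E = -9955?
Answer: (-7476912*√274 + 271652021*I)/(57*(-9955*I + 274*√274)) ≈ -478.74 - 1.2696e-5*I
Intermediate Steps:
n(k) = k^(3/2)
s = 1/(3*(-9955 - 274*I*√274)) (s = 1/(3*((-274)^(3/2) - 9955)) = 1/(3*(-274*I*√274 - 9955)) = 1/(3*(-9955 - 274*I*√274)) ≈ -2.7728e-5 + 1.2633e-5*I)
z = -9096/19 (z = (-20 + 1/19)*24 = -379/19*24 = -9096/19 ≈ -478.74)
z - s = -9096/19 - I/(3*(-9955*I + 274*√274))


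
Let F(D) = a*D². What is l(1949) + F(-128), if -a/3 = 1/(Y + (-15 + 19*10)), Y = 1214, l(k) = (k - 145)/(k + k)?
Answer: -31514790/902387 ≈ -34.924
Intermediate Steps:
l(k) = (-145 + k)/(2*k) (l(k) = (-145 + k)/((2*k)) = (-145 + k)*(1/(2*k)) = (-145 + k)/(2*k))
a = -1/463 (a = -3/(1214 + (-15 + 19*10)) = -3/(1214 + (-15 + 190)) = -3/(1214 + 175) = -3/1389 = -3*1/1389 = -1/463 ≈ -0.0021598)
F(D) = -D²/463
l(1949) + F(-128) = (½)*(-145 + 1949)/1949 - 1/463*(-128)² = (½)*(1/1949)*1804 - 1/463*16384 = 902/1949 - 16384/463 = -31514790/902387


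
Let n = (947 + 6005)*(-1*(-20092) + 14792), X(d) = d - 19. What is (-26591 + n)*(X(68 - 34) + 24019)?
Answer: 5827932005218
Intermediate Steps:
X(d) = -19 + d
n = 242513568 (n = 6952*(20092 + 14792) = 6952*34884 = 242513568)
(-26591 + n)*(X(68 - 34) + 24019) = (-26591 + 242513568)*((-19 + (68 - 34)) + 24019) = 242486977*((-19 + 34) + 24019) = 242486977*(15 + 24019) = 242486977*24034 = 5827932005218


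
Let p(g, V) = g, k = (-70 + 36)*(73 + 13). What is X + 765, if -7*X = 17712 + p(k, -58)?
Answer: -9433/7 ≈ -1347.6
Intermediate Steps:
k = -2924 (k = -34*86 = -2924)
X = -14788/7 (X = -(17712 - 2924)/7 = -⅐*14788 = -14788/7 ≈ -2112.6)
X + 765 = -14788/7 + 765 = -9433/7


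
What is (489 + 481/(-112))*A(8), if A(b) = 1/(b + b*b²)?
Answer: 54287/58240 ≈ 0.93213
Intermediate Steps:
A(b) = 1/(b + b³)
(489 + 481/(-112))*A(8) = (489 + 481/(-112))/(8 + 8³) = (489 + 481*(-1/112))/(8 + 512) = (489 - 481/112)/520 = (54287/112)*(1/520) = 54287/58240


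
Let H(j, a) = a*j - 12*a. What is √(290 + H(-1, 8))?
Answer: √186 ≈ 13.638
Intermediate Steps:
H(j, a) = -12*a + a*j
√(290 + H(-1, 8)) = √(290 + 8*(-12 - 1)) = √(290 + 8*(-13)) = √(290 - 104) = √186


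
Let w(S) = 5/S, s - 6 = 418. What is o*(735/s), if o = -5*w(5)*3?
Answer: -11025/424 ≈ -26.002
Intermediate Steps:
s = 424 (s = 6 + 418 = 424)
o = -15 (o = -25/5*3 = -5*1*3 = -5*3 = -15)
o*(735/s) = -11025/424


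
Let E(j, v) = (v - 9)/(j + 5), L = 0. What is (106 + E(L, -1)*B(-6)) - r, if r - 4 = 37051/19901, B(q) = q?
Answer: 318809/2843 ≈ 112.14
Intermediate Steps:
E(j, v) = (-9 + v)/(5 + j)
r = 16665/2843 (r = 4 + 37051/19901 = 4 + 37051*(1/19901) = 4 + 5293/2843 = 16665/2843 ≈ 5.8618)
(106 + E(L, -1)*B(-6)) - r = (106 + ((-9 - 1)/(5 + 0))*(-6)) - 1*16665/2843 = (106 + (-10/5)*(-6)) - 16665/2843 = (106 + ((⅕)*(-10))*(-6)) - 16665/2843 = (106 - 2*(-6)) - 16665/2843 = (106 + 12) - 16665/2843 = 118 - 16665/2843 = 318809/2843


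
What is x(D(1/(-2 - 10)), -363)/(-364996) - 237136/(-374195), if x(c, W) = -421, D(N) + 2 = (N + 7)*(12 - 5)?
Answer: 86711227551/136579678220 ≈ 0.63488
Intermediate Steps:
D(N) = 47 + 7*N (D(N) = -2 + (N + 7)*(12 - 5) = -2 + (7 + N)*7 = -2 + (49 + 7*N) = 47 + 7*N)
x(D(1/(-2 - 10)), -363)/(-364996) - 237136/(-374195) = -421/(-364996) - 237136/(-374195) = -421*(-1/364996) - 237136*(-1/374195) = 421/364996 + 237136/374195 = 86711227551/136579678220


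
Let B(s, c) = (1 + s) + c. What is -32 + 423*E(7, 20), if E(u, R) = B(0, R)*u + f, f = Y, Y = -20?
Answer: 53689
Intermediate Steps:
B(s, c) = 1 + c + s
f = -20
E(u, R) = -20 + u*(1 + R) (E(u, R) = (1 + R + 0)*u - 20 = (1 + R)*u - 20 = u*(1 + R) - 20 = -20 + u*(1 + R))
-32 + 423*E(7, 20) = -32 + 423*(-20 + 7*(1 + 20)) = -32 + 423*(-20 + 7*21) = -32 + 423*(-20 + 147) = -32 + 423*127 = -32 + 53721 = 53689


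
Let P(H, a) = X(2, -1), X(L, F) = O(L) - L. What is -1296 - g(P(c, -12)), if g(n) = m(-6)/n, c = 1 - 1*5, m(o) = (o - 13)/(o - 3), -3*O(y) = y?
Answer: -31085/24 ≈ -1295.2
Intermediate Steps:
O(y) = -y/3
m(o) = (-13 + o)/(-3 + o)
c = -4 (c = 1 - 5 = -4)
X(L, F) = -4*L/3 (X(L, F) = -L/3 - L = -4*L/3)
P(H, a) = -8/3 (P(H, a) = -4/3*2 = -8/3)
g(n) = 19/(9*n) (g(n) = ((-13 - 6)/(-3 - 6))/n = (-19/(-9))/n = (-1/9*(-19))/n = 19/(9*n))
-1296 - g(P(c, -12)) = -1296 - 19/(9*(-8/3)) = -1296 - 19*(-3)/(9*8) = -1296 - 1*(-19/24) = -1296 + 19/24 = -31085/24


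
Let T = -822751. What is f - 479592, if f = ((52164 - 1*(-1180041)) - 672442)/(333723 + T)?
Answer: -234534476339/489028 ≈ -4.7959e+5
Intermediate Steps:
f = -559763/489028 (f = ((52164 - 1*(-1180041)) - 672442)/(333723 - 822751) = ((52164 + 1180041) - 672442)/(-489028) = (1232205 - 672442)*(-1/489028) = 559763*(-1/489028) = -559763/489028 ≈ -1.1446)
f - 479592 = -559763/489028 - 479592 = -234534476339/489028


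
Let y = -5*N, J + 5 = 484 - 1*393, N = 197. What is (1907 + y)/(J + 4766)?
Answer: 461/2426 ≈ 0.19002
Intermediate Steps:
J = 86 (J = -5 + (484 - 1*393) = -5 + (484 - 393) = -5 + 91 = 86)
y = -985 (y = -5*197 = -985)
(1907 + y)/(J + 4766) = (1907 - 985)/(86 + 4766) = 922/4852 = 922*(1/4852) = 461/2426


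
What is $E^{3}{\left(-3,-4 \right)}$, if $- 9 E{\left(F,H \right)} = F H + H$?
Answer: $- \frac{512}{729} \approx -0.70233$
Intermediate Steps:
$E{\left(F,H \right)} = - \frac{H}{9} - \frac{F H}{9}$ ($E{\left(F,H \right)} = - \frac{F H + H}{9} = - \frac{H + F H}{9} = - \frac{H}{9} - \frac{F H}{9}$)
$E^{3}{\left(-3,-4 \right)} = \left(\left(- \frac{1}{9}\right) \left(-4\right) \left(1 - 3\right)\right)^{3} = \left(\left(- \frac{1}{9}\right) \left(-4\right) \left(-2\right)\right)^{3} = \left(- \frac{8}{9}\right)^{3} = - \frac{512}{729}$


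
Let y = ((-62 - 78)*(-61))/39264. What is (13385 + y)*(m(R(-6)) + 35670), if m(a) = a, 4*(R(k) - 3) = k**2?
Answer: 781372137365/1636 ≈ 4.7761e+8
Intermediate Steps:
R(k) = 3 + k**2/4
y = 2135/9816 (y = -140*(-61)*(1/39264) = 8540*(1/39264) = 2135/9816 ≈ 0.21750)
(13385 + y)*(m(R(-6)) + 35670) = (13385 + 2135/9816)*((3 + (1/4)*(-6)**2) + 35670) = 131389295*((3 + (1/4)*36) + 35670)/9816 = 131389295*((3 + 9) + 35670)/9816 = 131389295*(12 + 35670)/9816 = (131389295/9816)*35682 = 781372137365/1636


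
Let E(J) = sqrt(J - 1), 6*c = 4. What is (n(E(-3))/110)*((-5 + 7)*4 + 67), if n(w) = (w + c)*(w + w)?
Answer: -60/11 + 20*I/11 ≈ -5.4545 + 1.8182*I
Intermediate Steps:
c = 2/3 (c = (1/6)*4 = 2/3 ≈ 0.66667)
E(J) = sqrt(-1 + J)
n(w) = 2*w*(2/3 + w) (n(w) = (w + 2/3)*(w + w) = (2/3 + w)*(2*w) = 2*w*(2/3 + w))
(n(E(-3))/110)*((-5 + 7)*4 + 67) = ((2*sqrt(-1 - 3)*(2 + 3*sqrt(-1 - 3))/3)/110)*((-5 + 7)*4 + 67) = ((2*sqrt(-4)*(2 + 3*sqrt(-4))/3)*(1/110))*(2*4 + 67) = ((2*(2*I)*(2 + 3*(2*I))/3)*(1/110))*(8 + 67) = ((2*(2*I)*(2 + 6*I)/3)*(1/110))*75 = ((4*I*(2 + 6*I)/3)*(1/110))*75 = (2*I*(2 + 6*I)/165)*75 = 10*I*(2 + 6*I)/11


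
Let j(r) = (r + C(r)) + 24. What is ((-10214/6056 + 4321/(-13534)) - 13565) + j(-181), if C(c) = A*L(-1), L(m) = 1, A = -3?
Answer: -281272884163/20490476 ≈ -13727.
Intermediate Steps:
C(c) = -3 (C(c) = -3*1 = -3)
j(r) = 21 + r (j(r) = (r - 3) + 24 = (-3 + r) + 24 = 21 + r)
((-10214/6056 + 4321/(-13534)) - 13565) + j(-181) = ((-10214/6056 + 4321/(-13534)) - 13565) + (21 - 181) = ((-10214*1/6056 + 4321*(-1/13534)) - 13565) - 160 = ((-5107/3028 - 4321/13534) - 13565) - 160 = (-41101063/20490476 - 13565) - 160 = -277994408003/20490476 - 160 = -281272884163/20490476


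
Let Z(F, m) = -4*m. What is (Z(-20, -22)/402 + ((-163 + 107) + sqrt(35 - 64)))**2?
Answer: 124537315/40401 - 22424*I*sqrt(29)/201 ≈ 3082.5 - 600.78*I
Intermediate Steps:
(Z(-20, -22)/402 + ((-163 + 107) + sqrt(35 - 64)))**2 = (-4*(-22)/402 + ((-163 + 107) + sqrt(35 - 64)))**2 = (88*(1/402) + (-56 + sqrt(-29)))**2 = (44/201 + (-56 + I*sqrt(29)))**2 = (-11212/201 + I*sqrt(29))**2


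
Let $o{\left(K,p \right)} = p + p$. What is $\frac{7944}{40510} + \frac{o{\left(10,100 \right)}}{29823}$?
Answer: $\frac{122507956}{604064865} \approx 0.20281$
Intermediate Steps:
$o{\left(K,p \right)} = 2 p$
$\frac{7944}{40510} + \frac{o{\left(10,100 \right)}}{29823} = \frac{7944}{40510} + \frac{2 \cdot 100}{29823} = 7944 \cdot \frac{1}{40510} + 200 \cdot \frac{1}{29823} = \frac{3972}{20255} + \frac{200}{29823} = \frac{122507956}{604064865}$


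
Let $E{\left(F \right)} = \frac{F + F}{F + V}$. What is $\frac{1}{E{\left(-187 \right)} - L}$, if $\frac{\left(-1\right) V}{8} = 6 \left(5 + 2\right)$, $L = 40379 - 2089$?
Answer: $- \frac{523}{20025296} \approx -2.6117 \cdot 10^{-5}$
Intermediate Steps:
$L = 38290$
$V = -336$ ($V = - 8 \cdot 6 \left(5 + 2\right) = - 8 \cdot 6 \cdot 7 = \left(-8\right) 42 = -336$)
$E{\left(F \right)} = \frac{2 F}{-336 + F}$ ($E{\left(F \right)} = \frac{F + F}{F - 336} = \frac{2 F}{-336 + F}$)
$\frac{1}{E{\left(-187 \right)} - L} = \frac{1}{2 \left(-187\right) \frac{1}{-336 - 187} - 38290} = \frac{1}{2 \left(-187\right) \frac{1}{-523} - 38290} = \frac{1}{2 \left(-187\right) \left(- \frac{1}{523}\right) - 38290} = \frac{1}{\frac{374}{523} - 38290} = \frac{1}{- \frac{20025296}{523}} = - \frac{523}{20025296}$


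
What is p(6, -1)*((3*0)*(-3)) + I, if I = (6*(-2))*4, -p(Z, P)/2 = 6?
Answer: -48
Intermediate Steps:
p(Z, P) = -12 (p(Z, P) = -2*6 = -12)
I = -48 (I = -12*4 = -48)
p(6, -1)*((3*0)*(-3)) + I = -12*3*0*(-3) - 48 = -0*(-3) - 48 = -12*0 - 48 = 0 - 48 = -48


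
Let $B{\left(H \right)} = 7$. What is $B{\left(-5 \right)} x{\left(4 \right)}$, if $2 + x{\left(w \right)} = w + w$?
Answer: $42$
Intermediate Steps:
$x{\left(w \right)} = -2 + 2 w$ ($x{\left(w \right)} = -2 + \left(w + w\right) = -2 + 2 w$)
$B{\left(-5 \right)} x{\left(4 \right)} = 7 \left(-2 + 2 \cdot 4\right) = 7 \left(-2 + 8\right) = 7 \cdot 6 = 42$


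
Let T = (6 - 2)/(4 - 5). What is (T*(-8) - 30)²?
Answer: 4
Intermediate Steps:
T = -4 (T = 4/(-1) = 4*(-1) = -4)
(T*(-8) - 30)² = (-4*(-8) - 30)² = (32 - 30)² = 2² = 4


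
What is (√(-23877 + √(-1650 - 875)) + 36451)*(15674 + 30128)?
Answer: 1669528702 + 45802*√(-23877 + 5*I*√101) ≈ 1.6695e+9 + 7.0774e+6*I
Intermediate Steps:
(√(-23877 + √(-1650 - 875)) + 36451)*(15674 + 30128) = (√(-23877 + √(-2525)) + 36451)*45802 = (√(-23877 + 5*I*√101) + 36451)*45802 = (36451 + √(-23877 + 5*I*√101))*45802 = 1669528702 + 45802*√(-23877 + 5*I*√101)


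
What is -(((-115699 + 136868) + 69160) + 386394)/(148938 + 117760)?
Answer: -476723/266698 ≈ -1.7875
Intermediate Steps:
-(((-115699 + 136868) + 69160) + 386394)/(148938 + 117760) = -((21169 + 69160) + 386394)/266698 = -(90329 + 386394)/266698 = -476723/266698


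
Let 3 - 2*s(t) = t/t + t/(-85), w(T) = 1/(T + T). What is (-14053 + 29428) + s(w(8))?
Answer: 41822721/2720 ≈ 15376.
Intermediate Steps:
w(T) = 1/(2*T)
s(t) = 1 + t/170 (s(t) = 3/2 - (t/t + t/(-85))/2 = 3/2 - (1 + t*(-1/85))/2 = 3/2 - (1 - t/85)/2 = 3/2 + (-½ + t/170) = 1 + t/170)
(-14053 + 29428) + s(w(8)) = (-14053 + 29428) + (1 + ((½)/8)/170) = 15375 + (1 + ((½)*(⅛))/170) = 15375 + (1 + (1/170)*(1/16)) = 15375 + (1 + 1/2720) = 15375 + 2721/2720 = 41822721/2720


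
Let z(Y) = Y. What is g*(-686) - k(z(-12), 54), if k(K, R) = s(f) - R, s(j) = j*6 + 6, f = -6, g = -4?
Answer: 2828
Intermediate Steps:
s(j) = 6 + 6*j (s(j) = 6*j + 6 = 6 + 6*j)
k(K, R) = -30 - R (k(K, R) = (6 + 6*(-6)) - R = (6 - 36) - R = -30 - R)
g*(-686) - k(z(-12), 54) = -4*(-686) - (-30 - 1*54) = 2744 - (-30 - 54) = 2744 - 1*(-84) = 2744 + 84 = 2828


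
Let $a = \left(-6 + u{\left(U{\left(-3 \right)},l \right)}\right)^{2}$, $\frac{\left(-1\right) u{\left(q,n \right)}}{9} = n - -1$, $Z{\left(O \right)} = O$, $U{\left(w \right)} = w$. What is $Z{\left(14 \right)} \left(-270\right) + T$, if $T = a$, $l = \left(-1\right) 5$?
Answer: $-2880$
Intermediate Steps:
$l = -5$
$u{\left(q,n \right)} = -9 - 9 n$ ($u{\left(q,n \right)} = - 9 \left(n - -1\right) = - 9 \left(n + 1\right) = - 9 \left(1 + n\right) = -9 - 9 n$)
$a = 900$ ($a = \left(-6 - -36\right)^{2} = \left(-6 + \left(-9 + 45\right)\right)^{2} = \left(-6 + 36\right)^{2} = 30^{2} = 900$)
$T = 900$
$Z{\left(14 \right)} \left(-270\right) + T = 14 \left(-270\right) + 900 = -3780 + 900 = -2880$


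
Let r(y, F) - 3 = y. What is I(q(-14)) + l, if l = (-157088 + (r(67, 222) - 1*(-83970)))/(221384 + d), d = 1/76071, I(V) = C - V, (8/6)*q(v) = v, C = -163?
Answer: -5147588859641/33681804530 ≈ -152.83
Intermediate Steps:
r(y, F) = 3 + y
q(v) = 3*v/4
I(V) = -163 - V
d = 1/76071 ≈ 1.3146e-5
l = -5556834408/16840902265 (l = (-157088 + ((3 + 67) - 1*(-83970)))/(221384 + 1/76071) = (-157088 + (70 + 83970))/(16840902265/76071) = (-157088 + 84040)*(76071/16840902265) = -73048*76071/16840902265 = -5556834408/16840902265 ≈ -0.32996)
I(q(-14)) + l = (-163 - 3*(-14)/4) - 5556834408/16840902265 = (-163 - 1*(-21/2)) - 5556834408/16840902265 = (-163 + 21/2) - 5556834408/16840902265 = -305/2 - 5556834408/16840902265 = -5147588859641/33681804530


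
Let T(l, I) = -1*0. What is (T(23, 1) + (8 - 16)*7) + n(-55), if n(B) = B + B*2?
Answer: -221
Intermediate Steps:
T(l, I) = 0
n(B) = 3*B (n(B) = B + 2*B = 3*B)
(T(23, 1) + (8 - 16)*7) + n(-55) = (0 + (8 - 16)*7) + 3*(-55) = (0 - 8*7) - 165 = (0 - 56) - 165 = -56 - 165 = -221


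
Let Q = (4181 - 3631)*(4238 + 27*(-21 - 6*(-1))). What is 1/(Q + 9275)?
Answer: 1/2117425 ≈ 4.7227e-7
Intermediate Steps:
Q = 2108150 (Q = 550*(4238 + 27*(-21 + 6)) = 550*(4238 + 27*(-15)) = 550*(4238 - 405) = 550*3833 = 2108150)
1/(Q + 9275) = 1/(2108150 + 9275) = 1/2117425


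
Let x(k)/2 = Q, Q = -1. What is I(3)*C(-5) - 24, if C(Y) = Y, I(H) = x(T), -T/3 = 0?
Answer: -14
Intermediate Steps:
T = 0 (T = -3*0 = 0)
x(k) = -2 (x(k) = 2*(-1) = -2)
I(H) = -2
I(3)*C(-5) - 24 = -2*(-5) - 24 = 10 - 24 = -14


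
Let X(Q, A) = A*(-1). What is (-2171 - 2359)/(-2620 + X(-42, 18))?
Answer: 2265/1319 ≈ 1.7172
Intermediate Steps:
X(Q, A) = -A
(-2171 - 2359)/(-2620 + X(-42, 18)) = (-2171 - 2359)/(-2620 - 1*18) = -4530/(-2620 - 18) = -4530/(-2638) = -4530*(-1/2638) = 2265/1319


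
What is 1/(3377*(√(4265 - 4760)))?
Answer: -I*√55/557205 ≈ -1.331e-5*I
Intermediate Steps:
1/(3377*(√(4265 - 4760))) = 1/(3377*(√(-495))) = 1/(3377*((3*I*√55))) = (-I*√55/165)/3377 = -I*√55/557205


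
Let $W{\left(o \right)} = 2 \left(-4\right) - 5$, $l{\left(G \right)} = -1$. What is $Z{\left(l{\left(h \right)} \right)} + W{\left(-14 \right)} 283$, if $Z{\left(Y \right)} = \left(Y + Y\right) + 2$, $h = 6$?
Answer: $-3679$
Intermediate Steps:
$W{\left(o \right)} = -13$ ($W{\left(o \right)} = -8 - 5 = -13$)
$Z{\left(Y \right)} = 2 + 2 Y$ ($Z{\left(Y \right)} = 2 Y + 2 = 2 + 2 Y$)
$Z{\left(l{\left(h \right)} \right)} + W{\left(-14 \right)} 283 = \left(2 + 2 \left(-1\right)\right) - 3679 = \left(2 - 2\right) - 3679 = 0 - 3679 = -3679$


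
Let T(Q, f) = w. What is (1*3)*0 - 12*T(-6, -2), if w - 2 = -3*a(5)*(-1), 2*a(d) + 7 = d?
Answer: 12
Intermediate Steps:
a(d) = -7/2 + d/2
w = -1 (w = 2 - 3*(-7/2 + (½)*5)*(-1) = 2 - 3*(-7/2 + 5/2)*(-1) = 2 - 3*(-1)*(-1) = 2 + 3*(-1) = 2 - 3 = -1)
T(Q, f) = -1
(1*3)*0 - 12*T(-6, -2) = (1*3)*0 - 12*(-1) = 3*0 + 12 = 0 + 12 = 12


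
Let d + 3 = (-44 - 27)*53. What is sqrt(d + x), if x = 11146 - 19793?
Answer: I*sqrt(12413) ≈ 111.41*I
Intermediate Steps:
x = -8647
d = -3766 (d = -3 + (-44 - 27)*53 = -3 - 71*53 = -3 - 3763 = -3766)
sqrt(d + x) = sqrt(-3766 - 8647) = sqrt(-12413) = I*sqrt(12413)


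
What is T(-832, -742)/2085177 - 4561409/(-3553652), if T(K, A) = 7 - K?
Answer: 9514326648421/7409993416404 ≈ 1.2840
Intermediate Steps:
T(-832, -742)/2085177 - 4561409/(-3553652) = (7 - 1*(-832))/2085177 - 4561409/(-3553652) = (7 + 832)*(1/2085177) - 4561409*(-1/3553652) = 839*(1/2085177) + 4561409/3553652 = 839/2085177 + 4561409/3553652 = 9514326648421/7409993416404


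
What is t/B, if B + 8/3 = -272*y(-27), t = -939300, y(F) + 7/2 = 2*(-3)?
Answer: -704475/1936 ≈ -363.88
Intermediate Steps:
y(F) = -19/2 (y(F) = -7/2 + 2*(-3) = -7/2 - 6 = -19/2)
B = 7744/3 (B = -8/3 - 272*(-19/2) = -8/3 + 2584 = 7744/3 ≈ 2581.3)
t/B = -939300/7744/3 = -939300*3/7744 = -704475/1936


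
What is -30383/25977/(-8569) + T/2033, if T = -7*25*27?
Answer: -55353086594/23817869691 ≈ -2.3240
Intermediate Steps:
T = -4725 (T = -175*27 = -4725)
-30383/25977/(-8569) + T/2033 = -30383/25977/(-8569) - 4725/2033 = -30383*1/25977*(-1/8569) - 4725*1/2033 = -30383/25977*(-1/8569) - 4725/2033 = 30383/222596913 - 4725/2033 = -55353086594/23817869691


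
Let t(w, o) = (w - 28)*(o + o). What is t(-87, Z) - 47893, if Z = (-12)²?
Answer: -81013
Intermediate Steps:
Z = 144
t(w, o) = 2*o*(-28 + w) (t(w, o) = (-28 + w)*(2*o) = 2*o*(-28 + w))
t(-87, Z) - 47893 = 2*144*(-28 - 87) - 47893 = 2*144*(-115) - 47893 = -33120 - 47893 = -81013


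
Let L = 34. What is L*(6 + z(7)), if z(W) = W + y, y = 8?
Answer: 714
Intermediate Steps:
z(W) = 8 + W (z(W) = W + 8 = 8 + W)
L*(6 + z(7)) = 34*(6 + (8 + 7)) = 34*(6 + 15) = 34*21 = 714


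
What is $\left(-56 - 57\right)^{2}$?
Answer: $12769$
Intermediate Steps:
$\left(-56 - 57\right)^{2} = \left(-113\right)^{2} = 12769$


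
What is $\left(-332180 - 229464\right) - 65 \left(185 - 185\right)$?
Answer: $-561644$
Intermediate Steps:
$\left(-332180 - 229464\right) - 65 \left(185 - 185\right) = -561644 - 0 = -561644 + 0 = -561644$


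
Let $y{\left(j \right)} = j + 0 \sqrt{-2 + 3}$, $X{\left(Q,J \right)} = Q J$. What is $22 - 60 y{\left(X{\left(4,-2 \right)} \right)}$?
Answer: $502$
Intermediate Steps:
$X{\left(Q,J \right)} = J Q$
$y{\left(j \right)} = j$ ($y{\left(j \right)} = j + 0 \sqrt{1} = j + 0 \cdot 1 = j + 0 = j$)
$22 - 60 y{\left(X{\left(4,-2 \right)} \right)} = 22 - 60 \left(\left(-2\right) 4\right) = 22 - -480 = 22 + 480 = 502$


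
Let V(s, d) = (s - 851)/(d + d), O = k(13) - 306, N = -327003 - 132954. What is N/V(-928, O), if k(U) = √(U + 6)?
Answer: -93831228/593 + 306638*√19/593 ≈ -1.5598e+5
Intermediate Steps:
N = -459957
k(U) = √(6 + U)
O = -306 + √19 (O = √(6 + 13) - 306 = √19 - 306 = -306 + √19 ≈ -301.64)
V(s, d) = (-851 + s)/(2*d) (V(s, d) = (-851 + s)/((2*d)) = (-851 + s)*(1/(2*d)) = (-851 + s)/(2*d))
N/V(-928, O) = -459957*2*(-306 + √19)/(-851 - 928) = -(93831228/593 - 306638*√19/593) = -459957*(204/593 - 2*√19/1779) = -93831228/593 + 306638*√19/593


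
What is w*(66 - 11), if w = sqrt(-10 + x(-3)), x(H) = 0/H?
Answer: 55*I*sqrt(10) ≈ 173.93*I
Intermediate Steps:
x(H) = 0
w = I*sqrt(10) (w = sqrt(-10 + 0) = sqrt(-10) = I*sqrt(10) ≈ 3.1623*I)
w*(66 - 11) = (I*sqrt(10))*(66 - 11) = (I*sqrt(10))*55 = 55*I*sqrt(10)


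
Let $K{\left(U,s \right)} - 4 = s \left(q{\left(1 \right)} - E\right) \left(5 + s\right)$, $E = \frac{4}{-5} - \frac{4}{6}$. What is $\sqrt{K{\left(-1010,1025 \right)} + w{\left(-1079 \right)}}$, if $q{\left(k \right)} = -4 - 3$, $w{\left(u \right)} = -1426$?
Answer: $\frac{2 i \sqrt{13147287}}{3} \approx 2417.3 i$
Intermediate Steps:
$q{\left(k \right)} = -7$ ($q{\left(k \right)} = -4 - 3 = -7$)
$E = - \frac{22}{15}$ ($E = 4 \left(- \frac{1}{5}\right) - \frac{2}{3} = - \frac{4}{5} - \frac{2}{3} = - \frac{22}{15} \approx -1.4667$)
$K{\left(U,s \right)} = 4 - \frac{83 s \left(5 + s\right)}{15}$ ($K{\left(U,s \right)} = 4 + s \left(-7 - - \frac{22}{15}\right) \left(5 + s\right) = 4 + s \left(-7 + \frac{22}{15}\right) \left(5 + s\right) = 4 + s \left(- \frac{83}{15}\right) \left(5 + s\right) = 4 + - \frac{83 s}{15} \left(5 + s\right) = 4 - \frac{83 s \left(5 + s\right)}{15}$)
$\sqrt{K{\left(-1010,1025 \right)} + w{\left(-1079 \right)}} = \sqrt{\left(4 - \frac{85075}{3} - \frac{83 \cdot 1025^{2}}{15}\right) - 1426} = \sqrt{\left(4 - \frac{85075}{3} - \frac{17440375}{3}\right) - 1426} = \sqrt{- \frac{17525438}{3} - 1426} = \sqrt{- \frac{17529716}{3}} = \frac{2 i \sqrt{13147287}}{3}$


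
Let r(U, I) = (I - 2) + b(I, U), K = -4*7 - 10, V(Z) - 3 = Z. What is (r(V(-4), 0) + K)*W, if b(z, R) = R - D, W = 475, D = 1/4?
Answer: -78375/4 ≈ -19594.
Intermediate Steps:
D = 1/4 (D = 1*(1/4) = 1/4 ≈ 0.25000)
V(Z) = 3 + Z
K = -38 (K = -28 - 10 = -38)
b(z, R) = -1/4 + R (b(z, R) = R - 1*1/4 = R - 1/4 = -1/4 + R)
r(U, I) = -9/4 + I + U (r(U, I) = (I - 2) + (-1/4 + U) = (-2 + I) + (-1/4 + U) = -9/4 + I + U)
(r(V(-4), 0) + K)*W = ((-9/4 + 0 + (3 - 4)) - 38)*475 = ((-9/4 + 0 - 1) - 38)*475 = (-13/4 - 38)*475 = -165/4*475 = -78375/4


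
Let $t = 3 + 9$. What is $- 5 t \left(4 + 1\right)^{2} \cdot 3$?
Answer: $-4500$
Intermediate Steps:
$t = 12$
$- 5 t \left(4 + 1\right)^{2} \cdot 3 = \left(-5\right) 12 \left(4 + 1\right)^{2} \cdot 3 = - 60 \cdot 5^{2} \cdot 3 = - 60 \cdot 25 \cdot 3 = \left(-60\right) 75 = -4500$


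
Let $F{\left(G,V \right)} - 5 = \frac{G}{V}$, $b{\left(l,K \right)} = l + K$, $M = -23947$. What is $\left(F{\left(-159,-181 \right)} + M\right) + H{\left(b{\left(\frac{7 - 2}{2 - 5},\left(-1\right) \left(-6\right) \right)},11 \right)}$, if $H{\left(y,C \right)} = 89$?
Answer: $- \frac{4317234}{181} \approx -23852.0$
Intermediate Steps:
$b{\left(l,K \right)} = K + l$
$F{\left(G,V \right)} = 5 + \frac{G}{V}$
$\left(F{\left(-159,-181 \right)} + M\right) + H{\left(b{\left(\frac{7 - 2}{2 - 5},\left(-1\right) \left(-6\right) \right)},11 \right)} = \left(\left(5 - \frac{159}{-181}\right) - 23947\right) + 89 = \left(\left(5 - - \frac{159}{181}\right) - 23947\right) + 89 = \left(\left(5 + \frac{159}{181}\right) - 23947\right) + 89 = \left(\frac{1064}{181} - 23947\right) + 89 = - \frac{4333343}{181} + 89 = - \frac{4317234}{181}$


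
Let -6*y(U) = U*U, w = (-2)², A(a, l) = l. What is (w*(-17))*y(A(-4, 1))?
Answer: 34/3 ≈ 11.333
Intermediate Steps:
w = 4
y(U) = -U²/6 (y(U) = -U*U/6 = -U²/6)
(w*(-17))*y(A(-4, 1)) = (4*(-17))*(-⅙*1²) = -(-34)/3 = -68*(-⅙) = 34/3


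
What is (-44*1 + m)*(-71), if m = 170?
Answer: -8946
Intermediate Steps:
(-44*1 + m)*(-71) = (-44*1 + 170)*(-71) = (-44 + 170)*(-71) = 126*(-71) = -8946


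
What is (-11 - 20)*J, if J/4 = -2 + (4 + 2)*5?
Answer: -3472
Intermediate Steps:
J = 112 (J = 4*(-2 + (4 + 2)*5) = 4*(-2 + 6*5) = 4*(-2 + 30) = 4*28 = 112)
(-11 - 20)*J = (-11 - 20)*112 = -31*112 = -3472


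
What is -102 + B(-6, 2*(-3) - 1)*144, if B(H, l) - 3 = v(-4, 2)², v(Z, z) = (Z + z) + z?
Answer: 330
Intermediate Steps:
v(Z, z) = Z + 2*z
B(H, l) = 3 (B(H, l) = 3 + (-4 + 2*2)² = 3 + (-4 + 4)² = 3 + 0² = 3 + 0 = 3)
-102 + B(-6, 2*(-3) - 1)*144 = -102 + 3*144 = -102 + 432 = 330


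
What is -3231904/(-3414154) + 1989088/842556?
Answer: 1189264107272/359576992203 ≈ 3.3074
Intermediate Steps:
-3231904/(-3414154) + 1989088/842556 = -3231904*(-1/3414154) + 1989088*(1/842556) = 1615952/1707077 + 497272/210639 = 1189264107272/359576992203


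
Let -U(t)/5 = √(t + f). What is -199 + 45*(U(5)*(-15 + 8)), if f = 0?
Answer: -199 + 1575*√5 ≈ 3322.8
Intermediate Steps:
U(t) = -5*√t (U(t) = -5*√(t + 0) = -5*√t)
-199 + 45*(U(5)*(-15 + 8)) = -199 + 45*((-5*√5)*(-15 + 8)) = -199 + 45*(-5*√5*(-7)) = -199 + 45*(35*√5) = -199 + 1575*√5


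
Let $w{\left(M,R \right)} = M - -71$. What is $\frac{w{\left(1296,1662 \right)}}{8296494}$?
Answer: $\frac{1367}{8296494} \approx 0.00016477$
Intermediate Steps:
$w{\left(M,R \right)} = 71 + M$ ($w{\left(M,R \right)} = M + 71 = 71 + M$)
$\frac{w{\left(1296,1662 \right)}}{8296494} = \frac{71 + 1296}{8296494} = 1367 \cdot \frac{1}{8296494} = \frac{1367}{8296494}$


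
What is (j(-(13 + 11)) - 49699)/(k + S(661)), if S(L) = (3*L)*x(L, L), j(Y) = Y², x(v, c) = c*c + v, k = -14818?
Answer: -49123/867710288 ≈ -5.6612e-5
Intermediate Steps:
x(v, c) = v + c² (x(v, c) = c² + v = v + c²)
S(L) = 3*L*(L + L²) (S(L) = (3*L)*(L + L²) = 3*L*(L + L²))
(j(-(13 + 11)) - 49699)/(k + S(661)) = ((-(13 + 11))² - 49699)/(-14818 + 3*661²*(1 + 661)) = ((-1*24)² - 49699)/(-14818 + 3*436921*662) = ((-24)² - 49699)/(-14818 + 867725106) = (576 - 49699)/867710288 = -49123*1/867710288 = -49123/867710288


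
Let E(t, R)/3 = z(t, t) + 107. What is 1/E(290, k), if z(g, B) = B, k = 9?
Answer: 1/1191 ≈ 0.00083963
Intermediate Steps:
E(t, R) = 321 + 3*t (E(t, R) = 3*(t + 107) = 3*(107 + t) = 321 + 3*t)
1/E(290, k) = 1/(321 + 3*290) = 1/(321 + 870) = 1/1191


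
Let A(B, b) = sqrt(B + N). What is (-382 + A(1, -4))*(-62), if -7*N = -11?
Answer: 23684 - 186*sqrt(14)/7 ≈ 23585.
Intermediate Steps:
N = 11/7 (N = -1/7*(-11) = 11/7 ≈ 1.5714)
A(B, b) = sqrt(11/7 + B) (A(B, b) = sqrt(B + 11/7) = sqrt(11/7 + B))
(-382 + A(1, -4))*(-62) = (-382 + sqrt(77 + 49*1)/7)*(-62) = (-382 + sqrt(77 + 49)/7)*(-62) = (-382 + sqrt(126)/7)*(-62) = (-382 + (3*sqrt(14))/7)*(-62) = (-382 + 3*sqrt(14)/7)*(-62) = 23684 - 186*sqrt(14)/7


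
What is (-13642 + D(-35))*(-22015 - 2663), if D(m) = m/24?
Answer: 1346773059/4 ≈ 3.3669e+8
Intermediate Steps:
D(m) = m/24 (D(m) = m*(1/24) = m/24)
(-13642 + D(-35))*(-22015 - 2663) = (-13642 + (1/24)*(-35))*(-22015 - 2663) = (-13642 - 35/24)*(-24678) = -327443/24*(-24678) = 1346773059/4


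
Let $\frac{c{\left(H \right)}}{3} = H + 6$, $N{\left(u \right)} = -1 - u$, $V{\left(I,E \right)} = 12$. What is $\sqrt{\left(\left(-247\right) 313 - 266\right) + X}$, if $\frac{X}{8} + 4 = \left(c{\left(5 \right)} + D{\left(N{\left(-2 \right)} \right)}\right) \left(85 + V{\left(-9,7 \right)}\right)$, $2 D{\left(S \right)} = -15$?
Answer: $i \sqrt{57821} \approx 240.46 i$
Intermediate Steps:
$D{\left(S \right)} = - \frac{15}{2}$ ($D{\left(S \right)} = \frac{1}{2} \left(-15\right) = - \frac{15}{2}$)
$c{\left(H \right)} = 18 + 3 H$ ($c{\left(H \right)} = 3 \left(H + 6\right) = 3 \left(6 + H\right) = 18 + 3 H$)
$X = 19756$ ($X = -32 + 8 \left(\left(18 + 3 \cdot 5\right) - \frac{15}{2}\right) \left(85 + 12\right) = -32 + 8 \left(\left(18 + 15\right) - \frac{15}{2}\right) 97 = -32 + 8 \left(33 - \frac{15}{2}\right) 97 = -32 + 8 \cdot \frac{51}{2} \cdot 97 = -32 + 8 \cdot \frac{4947}{2} = -32 + 19788 = 19756$)
$\sqrt{\left(\left(-247\right) 313 - 266\right) + X} = \sqrt{\left(\left(-247\right) 313 - 266\right) + 19756} = \sqrt{\left(-77311 - 266\right) + 19756} = \sqrt{-77577 + 19756} = \sqrt{-57821} = i \sqrt{57821}$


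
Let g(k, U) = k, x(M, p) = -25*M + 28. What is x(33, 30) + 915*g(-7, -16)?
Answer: -7202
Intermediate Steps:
x(M, p) = 28 - 25*M
x(33, 30) + 915*g(-7, -16) = (28 - 25*33) + 915*(-7) = (28 - 825) - 6405 = -797 - 6405 = -7202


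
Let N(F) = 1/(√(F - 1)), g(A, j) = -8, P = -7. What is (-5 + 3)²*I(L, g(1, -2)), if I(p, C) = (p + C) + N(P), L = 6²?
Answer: 112 - I*√2 ≈ 112.0 - 1.4142*I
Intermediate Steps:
L = 36
N(F) = (-1 + F)^(-½) (N(F) = 1/(√(-1 + F)) = (-1 + F)^(-½))
I(p, C) = C + p - I*√2/4 (I(p, C) = (p + C) + (-1 - 7)^(-½) = (C + p) + (-8)^(-½) = (C + p) - I*√2/4 = C + p - I*√2/4)
(-5 + 3)²*I(L, g(1, -2)) = (-5 + 3)²*(-8 + 36 - I*√2/4) = (-2)²*(28 - I*√2/4) = 4*(28 - I*√2/4) = 112 - I*√2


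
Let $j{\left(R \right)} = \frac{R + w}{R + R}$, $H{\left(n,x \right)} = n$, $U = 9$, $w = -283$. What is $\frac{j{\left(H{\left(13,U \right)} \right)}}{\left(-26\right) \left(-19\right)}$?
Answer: $- \frac{135}{6422} \approx -0.021021$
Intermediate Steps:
$j{\left(R \right)} = \frac{-283 + R}{2 R}$ ($j{\left(R \right)} = \frac{R - 283}{R + R} = \frac{-283 + R}{2 R}$)
$\frac{j{\left(H{\left(13,U \right)} \right)}}{\left(-26\right) \left(-19\right)} = \frac{\frac{1}{2} \cdot \frac{1}{13} \left(-283 + 13\right)}{\left(-26\right) \left(-19\right)} = \frac{\frac{1}{2} \cdot \frac{1}{13} \left(-270\right)}{494} = \left(- \frac{135}{13}\right) \frac{1}{494} = - \frac{135}{6422}$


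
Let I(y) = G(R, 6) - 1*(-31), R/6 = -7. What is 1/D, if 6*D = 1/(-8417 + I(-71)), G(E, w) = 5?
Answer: -50286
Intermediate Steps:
R = -42 (R = 6*(-7) = -42)
I(y) = 36 (I(y) = 5 - 1*(-31) = 5 + 31 = 36)
D = -1/50286 (D = 1/(6*(-8417 + 36)) = (1/6)/(-8381) = (1/6)*(-1/8381) = -1/50286 ≈ -1.9886e-5)
1/D = 1/(-1/50286) = -50286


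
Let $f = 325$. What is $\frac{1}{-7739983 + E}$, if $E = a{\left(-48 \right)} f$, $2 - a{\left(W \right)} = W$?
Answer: $- \frac{1}{7723733} \approx -1.2947 \cdot 10^{-7}$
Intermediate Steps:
$a{\left(W \right)} = 2 - W$
$E = 16250$ ($E = \left(2 - -48\right) 325 = \left(2 + 48\right) 325 = 50 \cdot 325 = 16250$)
$\frac{1}{-7739983 + E} = \frac{1}{-7739983 + 16250} = \frac{1}{-7723733} = - \frac{1}{7723733}$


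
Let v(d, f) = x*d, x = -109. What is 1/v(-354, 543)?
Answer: 1/38586 ≈ 2.5916e-5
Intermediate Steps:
v(d, f) = -109*d
1/v(-354, 543) = 1/(-109*(-354)) = 1/38586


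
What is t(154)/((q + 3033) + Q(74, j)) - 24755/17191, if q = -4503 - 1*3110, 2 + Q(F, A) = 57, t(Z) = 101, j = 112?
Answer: -113752666/77789275 ≈ -1.4623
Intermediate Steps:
Q(F, A) = 55 (Q(F, A) = -2 + 57 = 55)
q = -7613 (q = -4503 - 3110 = -7613)
t(154)/((q + 3033) + Q(74, j)) - 24755/17191 = 101/((-7613 + 3033) + 55) - 24755/17191 = 101/(-4580 + 55) - 24755*1/17191 = 101/(-4525) - 24755/17191 = 101*(-1/4525) - 24755/17191 = -101/4525 - 24755/17191 = -113752666/77789275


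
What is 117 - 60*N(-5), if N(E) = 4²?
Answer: -843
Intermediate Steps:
N(E) = 16
117 - 60*N(-5) = 117 - 60*16 = 117 - 960 = -843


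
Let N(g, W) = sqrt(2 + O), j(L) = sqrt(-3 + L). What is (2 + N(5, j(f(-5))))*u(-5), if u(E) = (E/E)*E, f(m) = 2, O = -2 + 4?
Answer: -20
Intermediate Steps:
O = 2
u(E) = E (u(E) = 1*E = E)
N(g, W) = 2 (N(g, W) = sqrt(2 + 2) = sqrt(4) = 2)
(2 + N(5, j(f(-5))))*u(-5) = (2 + 2)*(-5) = 4*(-5) = -20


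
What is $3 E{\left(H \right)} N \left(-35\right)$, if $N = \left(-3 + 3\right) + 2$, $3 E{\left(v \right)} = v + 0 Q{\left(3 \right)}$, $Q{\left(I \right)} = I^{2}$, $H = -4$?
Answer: $280$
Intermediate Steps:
$E{\left(v \right)} = \frac{v}{3}$ ($E{\left(v \right)} = \frac{v + 0 \cdot 3^{2}}{3} = \frac{v + 0 \cdot 9}{3} = \frac{v + 0}{3} = \frac{v}{3}$)
$N = 2$ ($N = 0 + 2 = 2$)
$3 E{\left(H \right)} N \left(-35\right) = 3 \cdot \frac{1}{3} \left(-4\right) 2 \left(-35\right) = 3 \left(- \frac{4}{3}\right) 2 \left(-35\right) = \left(-4\right) 2 \left(-35\right) = \left(-8\right) \left(-35\right) = 280$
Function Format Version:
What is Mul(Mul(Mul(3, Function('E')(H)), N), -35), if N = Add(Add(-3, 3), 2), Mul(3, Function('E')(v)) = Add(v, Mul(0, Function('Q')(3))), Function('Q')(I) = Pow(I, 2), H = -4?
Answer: 280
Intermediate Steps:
Function('E')(v) = Mul(Rational(1, 3), v) (Function('E')(v) = Mul(Rational(1, 3), Add(v, Mul(0, Pow(3, 2)))) = Mul(Rational(1, 3), Add(v, Mul(0, 9))) = Mul(Rational(1, 3), Add(v, 0)) = Mul(Rational(1, 3), v))
N = 2 (N = Add(0, 2) = 2)
Mul(Mul(Mul(3, Function('E')(H)), N), -35) = Mul(Mul(Mul(3, Mul(Rational(1, 3), -4)), 2), -35) = Mul(Mul(Mul(3, Rational(-4, 3)), 2), -35) = Mul(Mul(-4, 2), -35) = Mul(-8, -35) = 280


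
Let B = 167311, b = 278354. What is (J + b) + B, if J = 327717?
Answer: 773382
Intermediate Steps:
(J + b) + B = (327717 + 278354) + 167311 = 606071 + 167311 = 773382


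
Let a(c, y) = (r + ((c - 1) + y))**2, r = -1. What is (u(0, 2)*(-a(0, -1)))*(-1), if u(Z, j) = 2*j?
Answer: 36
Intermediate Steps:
a(c, y) = (-2 + c + y)**2 (a(c, y) = (-1 + ((c - 1) + y))**2 = (-1 + ((-1 + c) + y))**2 = (-1 + (-1 + c + y))**2 = (-2 + c + y)**2)
(u(0, 2)*(-a(0, -1)))*(-1) = ((2*2)*(-(-2 + 0 - 1)**2))*(-1) = (4*(-1*(-3)**2))*(-1) = (4*(-1*9))*(-1) = (4*(-9))*(-1) = -36*(-1) = 36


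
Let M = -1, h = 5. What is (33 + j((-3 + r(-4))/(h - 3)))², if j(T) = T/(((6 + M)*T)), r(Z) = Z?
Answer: 27556/25 ≈ 1102.2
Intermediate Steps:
j(T) = ⅕ (j(T) = T/(((6 - 1)*T)) = T/((5*T)) = T*(1/(5*T)) = ⅕)
(33 + j((-3 + r(-4))/(h - 3)))² = (33 + ⅕)² = (166/5)² = 27556/25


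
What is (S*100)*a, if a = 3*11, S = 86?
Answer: 283800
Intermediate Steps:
a = 33
(S*100)*a = (86*100)*33 = 8600*33 = 283800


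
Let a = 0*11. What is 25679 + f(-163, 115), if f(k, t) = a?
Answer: 25679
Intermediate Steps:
a = 0
f(k, t) = 0
25679 + f(-163, 115) = 25679 + 0 = 25679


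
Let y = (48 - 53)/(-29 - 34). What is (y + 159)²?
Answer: 100440484/3969 ≈ 25306.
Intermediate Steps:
y = 5/63 (y = -5/(-63) = -5*(-1/63) = 5/63 ≈ 0.079365)
(y + 159)² = (5/63 + 159)² = (10022/63)² = 100440484/3969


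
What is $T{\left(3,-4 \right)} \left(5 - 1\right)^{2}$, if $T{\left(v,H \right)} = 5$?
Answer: $80$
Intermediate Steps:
$T{\left(3,-4 \right)} \left(5 - 1\right)^{2} = 5 \left(5 - 1\right)^{2} = 5 \cdot 4^{2} = 5 \cdot 16 = 80$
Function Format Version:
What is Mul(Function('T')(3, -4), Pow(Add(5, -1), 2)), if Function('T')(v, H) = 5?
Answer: 80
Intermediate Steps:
Mul(Function('T')(3, -4), Pow(Add(5, -1), 2)) = Mul(5, Pow(Add(5, -1), 2)) = Mul(5, Pow(4, 2)) = Mul(5, 16) = 80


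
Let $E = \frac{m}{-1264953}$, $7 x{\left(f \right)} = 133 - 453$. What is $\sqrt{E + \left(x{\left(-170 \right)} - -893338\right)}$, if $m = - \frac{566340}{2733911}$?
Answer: $\frac{3 \sqrt{22362704519306358180443887382}}{474664361731} \approx 945.14$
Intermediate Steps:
$m = - \frac{566340}{2733911}$ ($m = \left(-566340\right) \frac{1}{2733911} = - \frac{566340}{2733911} \approx -0.20715$)
$x{\left(f \right)} = - \frac{320}{7}$ ($x{\left(f \right)} = \frac{133 - 453}{7} = \frac{1}{7} \left(-320\right) = - \frac{320}{7}$)
$E = \frac{188780}{1152756307061}$ ($E = - \frac{566340}{2733911 \left(-1264953\right)} = \left(- \frac{566340}{2733911}\right) \left(- \frac{1}{1264953}\right) = \frac{188780}{1152756307061} \approx 1.6376 \cdot 10^{-7}$)
$\sqrt{E + \left(x{\left(-170 \right)} - -893338\right)} = \sqrt{\frac{188780}{1152756307061} - - \frac{6253046}{7}} = \sqrt{\frac{188780}{1152756307061} + \left(- \frac{320}{7} + 893338\right)} = \sqrt{\frac{188780}{1152756307061} + \frac{6253046}{7}} = \sqrt{\frac{7208238214843879266}{8069294149427}} = \frac{3 \sqrt{22362704519306358180443887382}}{474664361731}$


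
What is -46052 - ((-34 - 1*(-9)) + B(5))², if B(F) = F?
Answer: -46452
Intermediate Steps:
-46052 - ((-34 - 1*(-9)) + B(5))² = -46052 - ((-34 - 1*(-9)) + 5)² = -46052 - ((-34 + 9) + 5)² = -46052 - (-25 + 5)² = -46052 - 1*(-20)² = -46052 - 1*400 = -46052 - 400 = -46452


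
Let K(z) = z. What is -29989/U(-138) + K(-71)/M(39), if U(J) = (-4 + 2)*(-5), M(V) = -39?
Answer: -1168861/390 ≈ -2997.1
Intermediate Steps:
U(J) = 10 (U(J) = -2*(-5) = 10)
-29989/U(-138) + K(-71)/M(39) = -29989/10 - 71/(-39) = -29989*⅒ - 71*(-1/39) = -29989/10 + 71/39 = -1168861/390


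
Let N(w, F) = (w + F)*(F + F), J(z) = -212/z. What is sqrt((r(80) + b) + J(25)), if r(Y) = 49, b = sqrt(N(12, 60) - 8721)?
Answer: sqrt(1013 + 225*I)/5 ≈ 6.4042 + 0.70266*I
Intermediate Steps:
N(w, F) = 2*F*(F + w) (N(w, F) = (F + w)*(2*F) = 2*F*(F + w))
b = 9*I (b = sqrt(2*60*(60 + 12) - 8721) = sqrt(2*60*72 - 8721) = sqrt(8640 - 8721) = sqrt(-81) = 9*I ≈ 9.0*I)
sqrt((r(80) + b) + J(25)) = sqrt((49 + 9*I) - 212/25) = sqrt(1013/25 + 9*I)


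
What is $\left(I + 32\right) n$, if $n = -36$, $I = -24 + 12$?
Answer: $-720$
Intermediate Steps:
$I = -12$
$\left(I + 32\right) n = \left(-12 + 32\right) \left(-36\right) = 20 \left(-36\right) = -720$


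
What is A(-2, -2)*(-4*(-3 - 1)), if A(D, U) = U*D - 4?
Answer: 0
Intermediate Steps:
A(D, U) = -4 + D*U (A(D, U) = D*U - 4 = -4 + D*U)
A(-2, -2)*(-4*(-3 - 1)) = (-4 - 2*(-2))*(-4*(-3 - 1)) = (-4 + 4)*(-4*(-4)) = 0*16 = 0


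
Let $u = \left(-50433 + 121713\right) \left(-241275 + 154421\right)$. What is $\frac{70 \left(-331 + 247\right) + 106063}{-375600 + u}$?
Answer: $- \frac{100183}{6191328720} \approx -1.6181 \cdot 10^{-5}$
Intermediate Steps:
$u = -6190953120$ ($u = 71280 \left(-86854\right) = -6190953120$)
$\frac{70 \left(-331 + 247\right) + 106063}{-375600 + u} = \frac{70 \left(-331 + 247\right) + 106063}{-375600 - 6190953120} = \frac{70 \left(-84\right) + 106063}{-6191328720} = \left(-5880 + 106063\right) \left(- \frac{1}{6191328720}\right) = 100183 \left(- \frac{1}{6191328720}\right) = - \frac{100183}{6191328720}$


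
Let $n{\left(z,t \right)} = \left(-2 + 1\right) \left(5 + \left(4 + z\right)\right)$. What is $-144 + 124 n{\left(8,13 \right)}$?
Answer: $-2252$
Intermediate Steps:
$n{\left(z,t \right)} = -9 - z$ ($n{\left(z,t \right)} = - (9 + z) = -9 - z$)
$-144 + 124 n{\left(8,13 \right)} = -144 + 124 \left(-9 - 8\right) = -144 + 124 \left(-17\right) = -144 - 2108 = -2252$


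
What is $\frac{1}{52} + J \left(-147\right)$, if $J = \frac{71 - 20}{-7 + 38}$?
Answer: $- \frac{389813}{1612} \approx -241.82$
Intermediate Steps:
$J = \frac{51}{31} \approx 1.6452$
$\frac{1}{52} + J \left(-147\right) = \frac{1}{52} + \frac{51}{31} \left(-147\right) = \frac{1}{52} - \frac{7497}{31} = - \frac{389813}{1612}$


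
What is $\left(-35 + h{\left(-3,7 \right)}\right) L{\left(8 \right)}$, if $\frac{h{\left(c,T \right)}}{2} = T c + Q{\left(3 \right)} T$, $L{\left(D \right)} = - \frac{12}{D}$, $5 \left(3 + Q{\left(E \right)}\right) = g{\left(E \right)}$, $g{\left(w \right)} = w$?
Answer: $\frac{1659}{10} \approx 165.9$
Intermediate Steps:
$Q{\left(E \right)} = -3 + \frac{E}{5}$
$h{\left(c,T \right)} = - \frac{24 T}{5} + 2 T c$ ($h{\left(c,T \right)} = 2 \left(T c + \left(-3 + \frac{1}{5} \cdot 3\right) T\right) = 2 \left(T c + \left(-3 + \frac{3}{5}\right) T\right) = 2 \left(T c - \frac{12 T}{5}\right) = 2 \left(- \frac{12 T}{5} + T c\right) = - \frac{24 T}{5} + 2 T c$)
$\left(-35 + h{\left(-3,7 \right)}\right) L{\left(8 \right)} = \left(-35 + \frac{2}{5} \cdot 7 \left(-12 + 5 \left(-3\right)\right)\right) \left(- \frac{12}{8}\right) = \left(-35 + \frac{2}{5} \cdot 7 \left(-12 - 15\right)\right) \left(\left(-12\right) \frac{1}{8}\right) = \left(-35 + \frac{2}{5} \cdot 7 \left(-27\right)\right) \left(- \frac{3}{2}\right) = \left(-35 - \frac{378}{5}\right) \left(- \frac{3}{2}\right) = \left(- \frac{553}{5}\right) \left(- \frac{3}{2}\right) = \frac{1659}{10}$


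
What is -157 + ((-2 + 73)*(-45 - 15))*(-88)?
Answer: 374723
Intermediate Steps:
-157 + ((-2 + 73)*(-45 - 15))*(-88) = -157 + (71*(-60))*(-88) = -157 - 4260*(-88) = -157 + 374880 = 374723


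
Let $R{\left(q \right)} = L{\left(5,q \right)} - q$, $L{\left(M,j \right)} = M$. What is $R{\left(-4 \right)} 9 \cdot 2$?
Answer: $162$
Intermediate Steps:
$R{\left(q \right)} = 5 - q$
$R{\left(-4 \right)} 9 \cdot 2 = \left(5 - -4\right) 9 \cdot 2 = \left(5 + 4\right) 18 = 9 \cdot 18 = 162$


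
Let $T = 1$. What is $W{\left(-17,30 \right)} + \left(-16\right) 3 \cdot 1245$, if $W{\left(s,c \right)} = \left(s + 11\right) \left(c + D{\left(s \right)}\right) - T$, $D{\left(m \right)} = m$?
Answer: $-59839$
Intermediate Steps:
$W{\left(s,c \right)} = -1 + \left(11 + s\right) \left(c + s\right)$ ($W{\left(s,c \right)} = \left(s + 11\right) \left(c + s\right) - 1 = \left(11 + s\right) \left(c + s\right) - 1 = -1 + \left(11 + s\right) \left(c + s\right)$)
$W{\left(-17,30 \right)} + \left(-16\right) 3 \cdot 1245 = \left(-1 + \left(-17\right)^{2} + 11 \cdot 30 + 11 \left(-17\right) + 30 \left(-17\right)\right) + \left(-16\right) 3 \cdot 1245 = \left(-1 + 289 + 330 - 187 - 510\right) - 59760 = -79 - 59760 = -59839$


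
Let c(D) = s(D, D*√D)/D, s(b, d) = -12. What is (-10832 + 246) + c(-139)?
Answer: -1471442/139 ≈ -10586.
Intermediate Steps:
c(D) = -12/D
(-10832 + 246) + c(-139) = (-10832 + 246) - 12/(-139) = -10586 - 12*(-1/139) = -10586 + 12/139 = -1471442/139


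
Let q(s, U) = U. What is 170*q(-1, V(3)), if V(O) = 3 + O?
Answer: 1020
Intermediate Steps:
170*q(-1, V(3)) = 170*(3 + 3) = 170*6 = 1020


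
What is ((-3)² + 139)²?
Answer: 21904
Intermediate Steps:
((-3)² + 139)² = (9 + 139)² = 148² = 21904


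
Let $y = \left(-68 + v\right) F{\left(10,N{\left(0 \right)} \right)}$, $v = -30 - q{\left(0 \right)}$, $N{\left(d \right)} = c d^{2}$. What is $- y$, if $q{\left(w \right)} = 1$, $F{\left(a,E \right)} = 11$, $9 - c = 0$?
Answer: $1089$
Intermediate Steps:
$c = 9$ ($c = 9 - 0 = 9 + 0 = 9$)
$N{\left(d \right)} = 9 d^{2}$
$v = -31$ ($v = -30 - 1 = -31$)
$y = -1089$ ($y = \left(-68 - 31\right) 11 = \left(-99\right) 11 = -1089$)
$- y = \left(-1\right) \left(-1089\right) = 1089$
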